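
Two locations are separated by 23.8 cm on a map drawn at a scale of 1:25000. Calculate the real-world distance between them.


ground = 23.8 cm * 25000 / 100 = 5950.0 m = 5.95 km

5.95 km


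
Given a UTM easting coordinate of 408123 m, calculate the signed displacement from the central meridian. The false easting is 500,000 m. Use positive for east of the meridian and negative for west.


displacement = 408123 - 500000 = -91877 m

-91877 m


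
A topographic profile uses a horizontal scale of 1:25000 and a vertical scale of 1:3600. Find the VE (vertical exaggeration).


VE = horizontal_scale / vertical_scale = 25000 / 3600 ≈ 6.9

6.9x


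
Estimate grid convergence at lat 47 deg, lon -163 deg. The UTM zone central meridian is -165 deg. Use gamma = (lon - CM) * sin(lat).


gamma = (-163 - -165) * sin(47) = 2 * 0.731354 = 1.463 degrees

1.463 degrees


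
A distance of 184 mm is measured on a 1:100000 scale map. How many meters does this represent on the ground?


ground = 184 mm * 100000 / 1000 = 18400.0 m

18400.0 m


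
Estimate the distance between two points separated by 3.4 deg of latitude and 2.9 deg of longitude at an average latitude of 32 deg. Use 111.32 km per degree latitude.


dlat_km = 3.4 * 111.32 = 378.488
dlon_km = 2.9 * 111.32 * cos(32) ≈ 273.774
dist = sqrt(378.488^2 + 273.774^2) ≈ 467.1 km

467.1 km


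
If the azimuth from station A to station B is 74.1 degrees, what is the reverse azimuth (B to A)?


back azimuth = (74.1 + 180) mod 360 = 254.1 degrees

254.1 degrees


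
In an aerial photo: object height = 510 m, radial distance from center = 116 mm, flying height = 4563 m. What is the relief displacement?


d = h * r / H = 510 * 116 / 4563 = 12.97 mm

12.97 mm


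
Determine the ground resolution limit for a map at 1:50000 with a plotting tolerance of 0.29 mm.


ground = 0.29 mm * 50000 / 1000 = 14.5 m

14.5 m


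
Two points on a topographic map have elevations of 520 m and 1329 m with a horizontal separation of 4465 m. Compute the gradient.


gradient = (1329 - 520) / 4465 = 809 / 4465 = 0.1812

0.1812


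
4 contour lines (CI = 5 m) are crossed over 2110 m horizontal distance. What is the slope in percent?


elevation change = 4 * 5 = 20 m
slope = 20 / 2110 * 100 = 0.9%

0.9%


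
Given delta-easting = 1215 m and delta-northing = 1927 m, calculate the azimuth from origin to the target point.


az = atan2(1215, 1927) = 32.2 deg
adjusted to 0-360: 32.2 degrees

32.2 degrees


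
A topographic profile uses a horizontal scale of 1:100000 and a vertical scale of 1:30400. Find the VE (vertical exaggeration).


VE = horizontal_scale / vertical_scale = 100000 / 30400 ≈ 3.3

3.3x


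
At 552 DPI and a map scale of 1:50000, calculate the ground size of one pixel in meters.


pixel_cm = 2.54 / 552 ≈ 0.004601 cm
ground = pixel_cm * 50000 / 100 = 2.54 * 50000 / (552 * 100) = 127000 / 55200 ≈ 2.3 m

2.3 m


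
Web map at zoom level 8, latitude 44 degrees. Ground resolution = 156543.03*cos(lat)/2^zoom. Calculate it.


res = 156543.03 * cos(44) / 2^8 = 156543.03 * 0.7193398 / 256 = 439.87 m/pixel

439.87 m/pixel


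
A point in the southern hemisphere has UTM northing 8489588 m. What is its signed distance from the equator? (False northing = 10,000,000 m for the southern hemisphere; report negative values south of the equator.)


For southern: actual = 8489588 - 10000000 = -1510412 m

-1510412 m


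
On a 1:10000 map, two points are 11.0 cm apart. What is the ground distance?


ground = 11.0 cm * 10000 / 100 = 1100.0 m = 1.1 km

1.1 km


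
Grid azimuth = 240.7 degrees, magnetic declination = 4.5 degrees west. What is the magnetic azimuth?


magnetic azimuth = grid azimuth - declination (east +ve)
mag_az = 240.7 - -4.5 = 245.2 degrees

245.2 degrees


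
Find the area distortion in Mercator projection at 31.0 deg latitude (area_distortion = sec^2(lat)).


area_distortion = 1/cos^2(31.0) = 1.361

1.361


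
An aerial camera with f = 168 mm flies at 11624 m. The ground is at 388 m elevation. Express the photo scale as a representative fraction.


scale = f / (H - h) = 168 mm / 11236 m = 168 / 11236000 = 1:66881

1:66881


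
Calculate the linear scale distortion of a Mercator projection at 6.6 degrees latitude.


SF = 1 / cos(6.6) = 1 / 0.993373 = 1.007

1.007


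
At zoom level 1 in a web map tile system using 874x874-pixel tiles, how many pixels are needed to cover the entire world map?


tiles per axis = 2^1 = 2
total tiles = 2^2 = 4
pixels per axis = 2 * 874 = 1748
total pixels = 1748^2 = 3055504

3055504 pixels


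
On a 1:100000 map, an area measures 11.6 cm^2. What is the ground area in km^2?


ground_area = 11.6 * (100000/100)^2 = 11600000.0 m^2 = 11.6 km^2

11.6 km^2


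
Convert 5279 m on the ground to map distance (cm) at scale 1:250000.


map_cm = 5279 * 100 / 250000 = 2.1116 cm ≈ 2.11 cm

2.11 cm


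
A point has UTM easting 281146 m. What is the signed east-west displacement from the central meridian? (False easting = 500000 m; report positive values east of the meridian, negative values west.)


displacement = 281146 - 500000 = -218854 m

-218854 m


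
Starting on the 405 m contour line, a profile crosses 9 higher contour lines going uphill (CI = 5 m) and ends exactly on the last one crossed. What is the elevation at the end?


elevation = 405 + 9 * 5 = 450 m

450 m


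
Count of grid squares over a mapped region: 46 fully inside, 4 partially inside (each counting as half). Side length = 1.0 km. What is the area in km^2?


effective squares = 46 + 4 * 0.5 = 48.0
area = 48.0 * 1.0 = 48.0 km^2

48.0 km^2


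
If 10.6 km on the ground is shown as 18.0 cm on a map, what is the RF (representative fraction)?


ground = 10.6 km = 1060000 cm; RF denominator = ground / map = 1060000 / 18.0 ≈ 58889; RF = 1:58889

1:58889


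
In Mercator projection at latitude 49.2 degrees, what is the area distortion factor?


area_distortion = 1/cos^2(49.2) = 2.342

2.342


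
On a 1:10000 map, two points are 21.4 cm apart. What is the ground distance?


ground = 21.4 cm * 10000 / 100 = 2140.0 m = 2.14 km

2.14 km


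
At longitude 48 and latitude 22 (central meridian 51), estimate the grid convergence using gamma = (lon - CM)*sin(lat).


gamma = (48 - 51) * sin(22) = -3 * 0.374607 = -1.124 degrees

-1.124 degrees


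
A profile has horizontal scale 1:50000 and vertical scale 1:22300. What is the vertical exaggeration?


VE = horizontal_scale / vertical_scale = 50000 / 22300 ≈ 2.2

2.2x


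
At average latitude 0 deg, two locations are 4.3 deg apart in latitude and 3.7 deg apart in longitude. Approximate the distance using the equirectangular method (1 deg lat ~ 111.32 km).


dlat_km = 4.3 * 111.32 = 478.676
dlon_km = 3.7 * 111.32 * cos(0) ≈ 411.884
dist = sqrt(478.676^2 + 411.884^2) ≈ 631.5 km

631.5 km


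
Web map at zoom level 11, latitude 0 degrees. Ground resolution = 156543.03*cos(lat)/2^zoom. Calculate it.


res = 156543.03 * cos(0) / 2^11 = 156543.03 * 1.0 / 2048 = 76.44 m/pixel

76.44 m/pixel


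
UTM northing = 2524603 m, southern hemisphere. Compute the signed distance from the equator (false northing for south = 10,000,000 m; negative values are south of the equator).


For southern: actual = 2524603 - 10000000 = -7475397 m

-7475397 m


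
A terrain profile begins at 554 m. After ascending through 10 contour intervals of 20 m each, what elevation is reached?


elevation = 554 + 10 * 20 = 754 m

754 m


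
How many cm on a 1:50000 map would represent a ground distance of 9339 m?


map_cm = 9339 * 100 / 50000 = 18.678 cm ≈ 18.68 cm

18.68 cm


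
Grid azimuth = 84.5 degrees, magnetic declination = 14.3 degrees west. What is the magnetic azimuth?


magnetic azimuth = grid azimuth - declination (east +ve)
mag_az = 84.5 - -14.3 = 98.8 degrees

98.8 degrees


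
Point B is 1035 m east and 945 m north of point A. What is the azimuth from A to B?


az = atan2(1035, 945) = 47.6 deg
adjusted to 0-360: 47.6 degrees

47.6 degrees


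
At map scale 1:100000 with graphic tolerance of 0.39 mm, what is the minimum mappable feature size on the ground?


ground = 0.39 mm * 100000 / 1000 = 39.0 m

39.0 m


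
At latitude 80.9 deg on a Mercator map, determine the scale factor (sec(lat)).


SF = 1 / cos(80.9) = 1 / 0.158158 = 6.323

6.323


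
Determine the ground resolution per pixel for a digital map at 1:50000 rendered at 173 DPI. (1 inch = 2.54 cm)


pixel_cm = 2.54 / 173 ≈ 0.014682 cm
ground = pixel_cm * 50000 / 100 = 2.54 * 50000 / (173 * 100) = 127000 / 17300 ≈ 7.34 m

7.34 m


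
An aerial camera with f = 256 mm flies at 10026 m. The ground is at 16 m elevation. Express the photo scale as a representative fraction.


scale = f / (H - h) = 256 mm / 10010 m = 256 / 10010000 = 1:39102

1:39102


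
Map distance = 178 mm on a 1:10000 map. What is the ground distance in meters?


ground = 178 mm * 10000 / 1000 = 1780.0 m

1780.0 m


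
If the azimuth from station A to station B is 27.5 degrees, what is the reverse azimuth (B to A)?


back azimuth = (27.5 + 180) mod 360 = 207.5 degrees

207.5 degrees


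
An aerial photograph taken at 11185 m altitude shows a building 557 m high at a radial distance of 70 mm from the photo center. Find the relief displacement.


d = h * r / H = 557 * 70 / 11185 = 3.49 mm

3.49 mm


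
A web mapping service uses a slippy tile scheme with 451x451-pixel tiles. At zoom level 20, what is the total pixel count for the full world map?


tiles per axis = 2^20 = 1048576
total tiles = 1048576^2 = 1099511627776
pixels per axis = 1048576 * 451 = 472907776
total pixels = 472907776^2 = 223641764601266176

223641764601266176 pixels


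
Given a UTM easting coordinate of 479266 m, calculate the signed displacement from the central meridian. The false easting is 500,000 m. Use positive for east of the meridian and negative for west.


displacement = 479266 - 500000 = -20734 m

-20734 m


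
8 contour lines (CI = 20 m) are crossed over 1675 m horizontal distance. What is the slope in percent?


elevation change = 8 * 20 = 160 m
slope = 160 / 1675 * 100 = 9.6%

9.6%


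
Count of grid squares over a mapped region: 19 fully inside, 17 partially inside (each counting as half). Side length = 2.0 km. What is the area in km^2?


effective squares = 19 + 17 * 0.5 = 27.5
area = 27.5 * 4.0 = 110.0 km^2

110.0 km^2


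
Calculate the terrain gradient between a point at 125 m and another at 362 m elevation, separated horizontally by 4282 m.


gradient = (362 - 125) / 4282 = 237 / 4282 = 0.0553

0.0553


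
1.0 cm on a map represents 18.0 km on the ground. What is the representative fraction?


ground = 18.0 km = 1800000 cm; RF denominator = ground / map = 1800000 / 1.0 = 1800000; RF = 1:1800000

1:1800000


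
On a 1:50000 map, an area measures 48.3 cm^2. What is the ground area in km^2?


ground_area = 48.3 * (50000/100)^2 = 12075000.0 m^2 = 12.075 km^2

12.075 km^2


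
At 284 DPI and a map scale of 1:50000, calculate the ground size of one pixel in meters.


pixel_cm = 2.54 / 284 ≈ 0.008944 cm
ground = pixel_cm * 50000 / 100 = 2.54 * 50000 / (284 * 100) = 127000 / 28400 ≈ 4.47 m

4.47 m


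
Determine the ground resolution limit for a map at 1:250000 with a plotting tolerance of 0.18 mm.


ground = 0.18 mm * 250000 / 1000 = 45.0 m

45.0 m


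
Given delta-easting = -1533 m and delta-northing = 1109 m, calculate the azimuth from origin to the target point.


az = atan2(-1533, 1109) = -54.1 deg
adjusted to 0-360: 305.9 degrees

305.9 degrees


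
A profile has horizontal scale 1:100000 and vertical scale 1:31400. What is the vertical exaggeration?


VE = horizontal_scale / vertical_scale = 100000 / 31400 ≈ 3.2

3.2x


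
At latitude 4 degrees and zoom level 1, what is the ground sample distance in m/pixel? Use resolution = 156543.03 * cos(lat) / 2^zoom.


res = 156543.03 * cos(4) / 2^1 = 156543.03 * 0.99756405 / 2 = 78080.85 m/pixel

78080.85 m/pixel


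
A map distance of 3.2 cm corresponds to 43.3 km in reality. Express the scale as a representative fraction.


ground = 43.3 km = 4330000 cm; RF denominator = ground / map = 4330000 / 3.2 = 1353125; RF = 1:1353125

1:1353125


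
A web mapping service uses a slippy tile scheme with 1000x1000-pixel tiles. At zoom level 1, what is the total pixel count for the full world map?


tiles per axis = 2^1 = 2
total tiles = 2^2 = 4
pixels per axis = 2 * 1000 = 2000
total pixels = 2000^2 = 4000000

4000000 pixels


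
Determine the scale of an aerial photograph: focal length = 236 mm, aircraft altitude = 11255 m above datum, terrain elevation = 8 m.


scale = f / (H - h) = 236 mm / 11247 m = 236 / 11247000 = 1:47657

1:47657


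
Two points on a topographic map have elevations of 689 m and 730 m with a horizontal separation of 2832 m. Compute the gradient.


gradient = (730 - 689) / 2832 = 41 / 2832 = 0.0145

0.0145


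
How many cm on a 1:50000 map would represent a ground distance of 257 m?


map_cm = 257 * 100 / 50000 = 0.514 cm ≈ 0.51 cm

0.51 cm


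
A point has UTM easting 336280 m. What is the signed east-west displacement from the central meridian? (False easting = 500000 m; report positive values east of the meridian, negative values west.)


displacement = 336280 - 500000 = -163720 m

-163720 m


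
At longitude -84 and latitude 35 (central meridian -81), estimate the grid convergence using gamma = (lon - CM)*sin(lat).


gamma = (-84 - -81) * sin(35) = -3 * 0.573576 = -1.721 degrees

-1.721 degrees


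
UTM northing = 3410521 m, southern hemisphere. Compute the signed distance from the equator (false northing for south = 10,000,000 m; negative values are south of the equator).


For southern: actual = 3410521 - 10000000 = -6589479 m

-6589479 m


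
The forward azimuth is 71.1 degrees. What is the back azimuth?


back azimuth = (71.1 + 180) mod 360 = 251.1 degrees

251.1 degrees


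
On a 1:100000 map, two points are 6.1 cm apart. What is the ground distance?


ground = 6.1 cm * 100000 / 100 = 6100.0 m = 6.1 km

6.1 km


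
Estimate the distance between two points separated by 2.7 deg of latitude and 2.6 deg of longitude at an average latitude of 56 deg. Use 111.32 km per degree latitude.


dlat_km = 2.7 * 111.32 = 300.564
dlon_km = 2.6 * 111.32 * cos(56) ≈ 161.848
dist = sqrt(300.564^2 + 161.848^2) ≈ 341.4 km

341.4 km


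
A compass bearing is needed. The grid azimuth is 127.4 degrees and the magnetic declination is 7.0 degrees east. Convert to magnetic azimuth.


magnetic azimuth = grid azimuth - declination (east +ve)
mag_az = 127.4 - 7.0 = 120.4 degrees

120.4 degrees


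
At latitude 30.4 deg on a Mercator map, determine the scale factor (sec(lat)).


SF = 1 / cos(30.4) = 1 / 0.862514 = 1.159

1.159


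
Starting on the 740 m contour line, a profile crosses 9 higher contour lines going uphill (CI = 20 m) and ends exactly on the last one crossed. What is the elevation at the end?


elevation = 740 + 9 * 20 = 920 m

920 m


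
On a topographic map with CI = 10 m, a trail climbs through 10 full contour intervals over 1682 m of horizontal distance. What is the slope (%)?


elevation change = 10 * 10 = 100 m
slope = 100 / 1682 * 100 = 5.9%

5.9%


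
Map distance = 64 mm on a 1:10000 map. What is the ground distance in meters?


ground = 64 mm * 10000 / 1000 = 640.0 m

640.0 m


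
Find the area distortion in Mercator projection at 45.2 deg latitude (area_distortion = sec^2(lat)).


area_distortion = 1/cos^2(45.2) = 2.014

2.014


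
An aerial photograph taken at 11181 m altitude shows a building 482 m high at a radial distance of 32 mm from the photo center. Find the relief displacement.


d = h * r / H = 482 * 32 / 11181 = 1.38 mm

1.38 mm


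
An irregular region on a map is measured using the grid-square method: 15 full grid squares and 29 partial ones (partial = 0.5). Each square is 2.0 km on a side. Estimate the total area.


effective squares = 15 + 29 * 0.5 = 29.5
area = 29.5 * 4.0 = 118.0 km^2

118.0 km^2


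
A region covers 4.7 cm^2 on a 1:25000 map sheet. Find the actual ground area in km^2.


ground_area = 4.7 * (25000/100)^2 = 293750.0 m^2 = 0.29375 km^2 ≈ 0.294 km^2

0.294 km^2


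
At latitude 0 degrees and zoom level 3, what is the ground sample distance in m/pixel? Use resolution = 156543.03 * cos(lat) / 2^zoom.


res = 156543.03 * cos(0) / 2^3 = 156543.03 * 1.0 / 8 = 19567.88 m/pixel

19567.88 m/pixel


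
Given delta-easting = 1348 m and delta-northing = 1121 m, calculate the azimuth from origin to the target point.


az = atan2(1348, 1121) = 50.3 deg
adjusted to 0-360: 50.3 degrees

50.3 degrees


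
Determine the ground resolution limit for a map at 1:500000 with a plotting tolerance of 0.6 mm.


ground = 0.6 mm * 500000 / 1000 = 300.0 m

300.0 m


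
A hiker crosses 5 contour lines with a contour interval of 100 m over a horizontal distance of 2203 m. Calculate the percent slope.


elevation change = 5 * 100 = 500 m
slope = 500 / 2203 * 100 = 22.7%

22.7%


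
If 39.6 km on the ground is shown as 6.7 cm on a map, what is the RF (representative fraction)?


ground = 39.6 km = 3960000 cm; RF denominator = ground / map = 3960000 / 6.7 ≈ 591045; RF = 1:591045

1:591045


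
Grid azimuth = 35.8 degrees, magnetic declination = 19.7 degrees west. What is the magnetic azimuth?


magnetic azimuth = grid azimuth - declination (east +ve)
mag_az = 35.8 - -19.7 = 55.5 degrees

55.5 degrees


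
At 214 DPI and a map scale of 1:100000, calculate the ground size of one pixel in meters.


pixel_cm = 2.54 / 214 ≈ 0.011869 cm
ground = pixel_cm * 100000 / 100 = 2.54 * 100000 / (214 * 100) = 254000 / 21400 ≈ 11.87 m

11.87 m


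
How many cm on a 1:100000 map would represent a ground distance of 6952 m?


map_cm = 6952 * 100 / 100000 = 6.952 cm ≈ 6.95 cm

6.95 cm


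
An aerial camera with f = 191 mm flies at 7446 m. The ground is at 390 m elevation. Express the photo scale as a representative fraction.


scale = f / (H - h) = 191 mm / 7056 m = 191 / 7056000 = 1:36942

1:36942


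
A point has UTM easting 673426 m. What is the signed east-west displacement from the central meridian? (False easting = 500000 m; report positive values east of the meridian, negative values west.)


displacement = 673426 - 500000 = 173426 m

173426 m


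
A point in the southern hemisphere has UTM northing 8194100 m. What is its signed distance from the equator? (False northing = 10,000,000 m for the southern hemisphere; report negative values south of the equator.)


For southern: actual = 8194100 - 10000000 = -1805900 m

-1805900 m


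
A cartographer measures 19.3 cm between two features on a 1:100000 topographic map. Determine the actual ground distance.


ground = 19.3 cm * 100000 / 100 = 19300.0 m = 19.3 km

19.3 km


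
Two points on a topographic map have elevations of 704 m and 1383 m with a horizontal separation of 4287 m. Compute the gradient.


gradient = (1383 - 704) / 4287 = 679 / 4287 = 0.1584

0.1584


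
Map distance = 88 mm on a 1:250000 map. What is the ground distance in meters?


ground = 88 mm * 250000 / 1000 = 22000.0 m

22000.0 m


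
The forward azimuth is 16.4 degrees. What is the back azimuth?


back azimuth = (16.4 + 180) mod 360 = 196.4 degrees

196.4 degrees


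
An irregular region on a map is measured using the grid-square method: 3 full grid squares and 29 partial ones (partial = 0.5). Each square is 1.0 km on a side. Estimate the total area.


effective squares = 3 + 29 * 0.5 = 17.5
area = 17.5 * 1.0 = 17.5 km^2

17.5 km^2


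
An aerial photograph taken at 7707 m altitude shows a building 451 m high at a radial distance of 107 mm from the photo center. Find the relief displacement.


d = h * r / H = 451 * 107 / 7707 = 6.26 mm

6.26 mm


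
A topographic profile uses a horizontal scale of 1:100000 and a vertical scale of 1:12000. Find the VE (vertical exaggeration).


VE = horizontal_scale / vertical_scale = 100000 / 12000 ≈ 8.3

8.3x


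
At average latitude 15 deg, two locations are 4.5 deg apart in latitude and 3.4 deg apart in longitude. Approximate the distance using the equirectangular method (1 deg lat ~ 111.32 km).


dlat_km = 4.5 * 111.32 = 500.94
dlon_km = 3.4 * 111.32 * cos(15) ≈ 365.591
dist = sqrt(500.94^2 + 365.591^2) ≈ 620.2 km

620.2 km


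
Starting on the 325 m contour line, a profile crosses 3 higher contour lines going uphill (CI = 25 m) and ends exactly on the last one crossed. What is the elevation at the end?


elevation = 325 + 3 * 25 = 400 m

400 m


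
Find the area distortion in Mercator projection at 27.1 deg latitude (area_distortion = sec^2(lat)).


area_distortion = 1/cos^2(27.1) = 1.262

1.262


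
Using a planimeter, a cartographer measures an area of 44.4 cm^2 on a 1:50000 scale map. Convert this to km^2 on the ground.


ground_area = 44.4 * (50000/100)^2 = 11100000.0 m^2 = 11.1 km^2

11.1 km^2


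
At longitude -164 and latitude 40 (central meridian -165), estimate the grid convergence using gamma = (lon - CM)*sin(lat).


gamma = (-164 - -165) * sin(40) = 1 * 0.642788 = 0.643 degrees

0.643 degrees


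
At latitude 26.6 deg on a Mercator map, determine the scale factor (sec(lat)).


SF = 1 / cos(26.6) = 1 / 0.894154 = 1.118

1.118


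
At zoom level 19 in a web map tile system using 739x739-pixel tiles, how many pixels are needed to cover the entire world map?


tiles per axis = 2^19 = 524288
total tiles = 524288^2 = 274877906944
pixels per axis = 524288 * 739 = 387448832
total pixels = 387448832^2 = 150116597418164224

150116597418164224 pixels


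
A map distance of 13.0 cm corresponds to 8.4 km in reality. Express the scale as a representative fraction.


ground = 8.4 km = 840000 cm; RF denominator = ground / map = 840000 / 13.0 ≈ 64615; RF = 1:64615

1:64615


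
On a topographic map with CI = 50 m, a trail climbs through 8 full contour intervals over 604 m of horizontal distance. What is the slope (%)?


elevation change = 8 * 50 = 400 m
slope = 400 / 604 * 100 = 66.2%

66.2%


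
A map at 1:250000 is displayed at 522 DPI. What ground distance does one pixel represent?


pixel_cm = 2.54 / 522 ≈ 0.004866 cm
ground = pixel_cm * 250000 / 100 = 2.54 * 250000 / (522 * 100) = 635000 / 52200 ≈ 12.16 m

12.16 m


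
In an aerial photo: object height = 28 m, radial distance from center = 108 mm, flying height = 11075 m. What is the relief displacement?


d = h * r / H = 28 * 108 / 11075 = 0.27 mm

0.27 mm


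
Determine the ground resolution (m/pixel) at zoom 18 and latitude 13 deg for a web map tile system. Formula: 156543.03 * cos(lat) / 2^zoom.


res = 156543.03 * cos(13) / 2^18 = 156543.03 * 0.97437006 / 262144 = 0.58 m/pixel

0.58 m/pixel


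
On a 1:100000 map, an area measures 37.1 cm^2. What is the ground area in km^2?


ground_area = 37.1 * (100000/100)^2 = 37100000.0 m^2 = 37.1 km^2

37.1 km^2


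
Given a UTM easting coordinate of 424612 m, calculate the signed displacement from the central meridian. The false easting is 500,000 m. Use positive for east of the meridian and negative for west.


displacement = 424612 - 500000 = -75388 m

-75388 m


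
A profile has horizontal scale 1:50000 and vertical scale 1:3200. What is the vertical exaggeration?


VE = horizontal_scale / vertical_scale = 50000 / 3200 = 15.625 ≈ 15.6

15.6x


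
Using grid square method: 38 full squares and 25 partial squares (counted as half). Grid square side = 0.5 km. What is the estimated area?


effective squares = 38 + 25 * 0.5 = 50.5
area = 50.5 * 0.25 = 12.625 km^2

12.625 km^2


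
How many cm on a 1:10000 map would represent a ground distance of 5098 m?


map_cm = 5098 * 100 / 10000 = 50.98 cm

50.98 cm


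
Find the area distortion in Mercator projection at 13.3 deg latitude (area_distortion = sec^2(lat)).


area_distortion = 1/cos^2(13.3) = 1.056

1.056


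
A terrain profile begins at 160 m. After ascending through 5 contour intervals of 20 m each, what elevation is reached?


elevation = 160 + 5 * 20 = 260 m

260 m


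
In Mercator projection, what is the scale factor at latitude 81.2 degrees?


SF = 1 / cos(81.2) = 1 / 0.152986 = 6.537

6.537


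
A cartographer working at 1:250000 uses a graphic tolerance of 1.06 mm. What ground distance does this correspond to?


ground = 1.06 mm * 250000 / 1000 = 265.0 m

265.0 m


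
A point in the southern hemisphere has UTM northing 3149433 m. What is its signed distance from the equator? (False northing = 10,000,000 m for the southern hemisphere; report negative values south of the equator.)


For southern: actual = 3149433 - 10000000 = -6850567 m

-6850567 m


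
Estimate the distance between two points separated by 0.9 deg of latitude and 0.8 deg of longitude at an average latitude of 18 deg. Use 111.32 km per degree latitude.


dlat_km = 0.9 * 111.32 = 100.188
dlon_km = 0.8 * 111.32 * cos(18) ≈ 84.697
dist = sqrt(100.188^2 + 84.697^2) ≈ 131.2 km

131.2 km


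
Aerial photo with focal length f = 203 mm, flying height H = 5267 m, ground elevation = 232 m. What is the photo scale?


scale = f / (H - h) = 203 mm / 5035 m = 203 / 5035000 = 1:24803

1:24803


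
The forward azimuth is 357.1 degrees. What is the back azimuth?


back azimuth = (357.1 + 180) mod 360 = 177.1 degrees

177.1 degrees


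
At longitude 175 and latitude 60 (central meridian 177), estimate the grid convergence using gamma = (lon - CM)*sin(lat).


gamma = (175 - 177) * sin(60) = -2 * 0.866025 = -1.732 degrees

-1.732 degrees


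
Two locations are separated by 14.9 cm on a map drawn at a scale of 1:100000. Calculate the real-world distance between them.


ground = 14.9 cm * 100000 / 100 = 14900.0 m = 14.9 km

14.9 km


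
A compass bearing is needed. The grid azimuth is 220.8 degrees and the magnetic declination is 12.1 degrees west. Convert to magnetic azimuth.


magnetic azimuth = grid azimuth - declination (east +ve)
mag_az = 220.8 - -12.1 = 232.9 degrees

232.9 degrees


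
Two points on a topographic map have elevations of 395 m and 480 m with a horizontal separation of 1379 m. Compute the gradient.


gradient = (480 - 395) / 1379 = 85 / 1379 = 0.0616

0.0616


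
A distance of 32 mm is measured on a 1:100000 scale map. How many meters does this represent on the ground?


ground = 32 mm * 100000 / 1000 = 3200.0 m

3200.0 m


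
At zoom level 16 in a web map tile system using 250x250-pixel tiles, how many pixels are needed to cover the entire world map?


tiles per axis = 2^16 = 65536
total tiles = 65536^2 = 4294967296
pixels per axis = 65536 * 250 = 16384000
total pixels = 16384000^2 = 268435456000000

268435456000000 pixels


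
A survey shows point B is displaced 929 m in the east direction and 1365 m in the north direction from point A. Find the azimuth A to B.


az = atan2(929, 1365) = 34.2 deg
adjusted to 0-360: 34.2 degrees

34.2 degrees


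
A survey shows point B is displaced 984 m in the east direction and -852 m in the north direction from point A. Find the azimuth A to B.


az = atan2(984, -852) = 130.9 deg
adjusted to 0-360: 130.9 degrees

130.9 degrees


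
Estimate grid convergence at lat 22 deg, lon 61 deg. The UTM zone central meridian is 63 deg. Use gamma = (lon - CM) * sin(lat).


gamma = (61 - 63) * sin(22) = -2 * 0.374607 = -0.749 degrees

-0.749 degrees


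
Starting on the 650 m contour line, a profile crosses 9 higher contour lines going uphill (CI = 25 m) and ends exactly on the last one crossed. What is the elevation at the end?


elevation = 650 + 9 * 25 = 875 m

875 m


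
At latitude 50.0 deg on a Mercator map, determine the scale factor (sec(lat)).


SF = 1 / cos(50.0) = 1 / 0.642788 = 1.556

1.556


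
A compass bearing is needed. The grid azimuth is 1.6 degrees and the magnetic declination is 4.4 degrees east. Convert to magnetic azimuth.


magnetic azimuth = grid azimuth - declination (east +ve)
mag_az = 1.6 - 4.4 = 357.2 degrees

357.2 degrees


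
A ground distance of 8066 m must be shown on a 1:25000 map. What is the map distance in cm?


map_cm = 8066 * 100 / 25000 = 32.264 cm ≈ 32.26 cm

32.26 cm


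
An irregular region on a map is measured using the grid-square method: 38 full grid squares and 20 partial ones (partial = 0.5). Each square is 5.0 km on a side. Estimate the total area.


effective squares = 38 + 20 * 0.5 = 48.0
area = 48.0 * 25.0 = 1200.0 km^2

1200.0 km^2


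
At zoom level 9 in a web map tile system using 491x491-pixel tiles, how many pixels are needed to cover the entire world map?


tiles per axis = 2^9 = 512
total tiles = 512^2 = 262144
pixels per axis = 512 * 491 = 251392
total pixels = 251392^2 = 63197937664

63197937664 pixels


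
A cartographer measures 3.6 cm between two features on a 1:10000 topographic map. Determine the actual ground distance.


ground = 3.6 cm * 10000 / 100 = 360.0 m

360.0 m


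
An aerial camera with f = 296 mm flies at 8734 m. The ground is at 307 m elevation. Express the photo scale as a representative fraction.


scale = f / (H - h) = 296 mm / 8427 m = 296 / 8427000 = 1:28470

1:28470


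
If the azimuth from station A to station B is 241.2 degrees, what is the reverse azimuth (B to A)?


back azimuth = (241.2 + 180) mod 360 = 61.2 degrees

61.2 degrees


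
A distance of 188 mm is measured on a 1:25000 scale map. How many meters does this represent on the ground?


ground = 188 mm * 25000 / 1000 = 4700.0 m

4700.0 m


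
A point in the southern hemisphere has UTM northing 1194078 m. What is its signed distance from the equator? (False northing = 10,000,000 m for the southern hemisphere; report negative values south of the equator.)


For southern: actual = 1194078 - 10000000 = -8805922 m

-8805922 m


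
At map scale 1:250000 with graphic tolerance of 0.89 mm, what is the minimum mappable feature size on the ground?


ground = 0.89 mm * 250000 / 1000 = 222.5 m

222.5 m


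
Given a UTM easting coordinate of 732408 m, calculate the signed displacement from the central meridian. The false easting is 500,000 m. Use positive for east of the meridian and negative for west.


displacement = 732408 - 500000 = 232408 m

232408 m


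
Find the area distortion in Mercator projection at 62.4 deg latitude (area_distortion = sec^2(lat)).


area_distortion = 1/cos^2(62.4) = 4.659

4.659


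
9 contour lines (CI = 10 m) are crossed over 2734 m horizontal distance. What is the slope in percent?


elevation change = 9 * 10 = 90 m
slope = 90 / 2734 * 100 = 3.3%

3.3%


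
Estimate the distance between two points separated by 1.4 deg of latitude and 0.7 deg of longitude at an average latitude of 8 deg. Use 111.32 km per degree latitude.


dlat_km = 1.4 * 111.32 = 155.848
dlon_km = 0.7 * 111.32 * cos(8) ≈ 77.166
dist = sqrt(155.848^2 + 77.166^2) ≈ 173.9 km

173.9 km


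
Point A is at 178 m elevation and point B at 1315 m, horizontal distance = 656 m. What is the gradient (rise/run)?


gradient = (1315 - 178) / 656 = 1137 / 656 = 1.7332

1.7332


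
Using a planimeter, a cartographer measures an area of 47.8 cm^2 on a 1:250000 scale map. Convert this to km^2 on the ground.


ground_area = 47.8 * (250000/100)^2 = 298750000.0 m^2 = 298.75 km^2

298.75 km^2


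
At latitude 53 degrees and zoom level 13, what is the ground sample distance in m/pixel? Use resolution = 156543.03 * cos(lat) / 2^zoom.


res = 156543.03 * cos(53) / 2^13 = 156543.03 * 0.60181502 / 8192 = 11.5 m/pixel

11.5 m/pixel


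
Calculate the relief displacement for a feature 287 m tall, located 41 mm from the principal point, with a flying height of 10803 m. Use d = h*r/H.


d = h * r / H = 287 * 41 / 10803 = 1.09 mm

1.09 mm


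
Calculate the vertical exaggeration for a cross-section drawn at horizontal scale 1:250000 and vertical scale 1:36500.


VE = horizontal_scale / vertical_scale = 250000 / 36500 ≈ 6.8

6.8x


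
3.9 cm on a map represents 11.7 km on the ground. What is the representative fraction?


ground = 11.7 km = 1170000 cm; RF denominator = ground / map = 1170000 / 3.9 = 300000; RF = 1:300000

1:300000


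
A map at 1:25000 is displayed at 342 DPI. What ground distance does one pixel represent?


pixel_cm = 2.54 / 342 ≈ 0.007427 cm
ground = pixel_cm * 25000 / 100 = 2.54 * 25000 / (342 * 100) = 63500 / 34200 ≈ 1.86 m

1.86 m


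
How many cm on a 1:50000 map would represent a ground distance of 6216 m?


map_cm = 6216 * 100 / 50000 = 12.432 cm ≈ 12.43 cm

12.43 cm


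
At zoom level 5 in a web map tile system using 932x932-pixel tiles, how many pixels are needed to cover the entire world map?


tiles per axis = 2^5 = 32
total tiles = 32^2 = 1024
pixels per axis = 32 * 932 = 29824
total pixels = 29824^2 = 889470976

889470976 pixels


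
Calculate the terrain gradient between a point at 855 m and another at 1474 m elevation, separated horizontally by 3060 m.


gradient = (1474 - 855) / 3060 = 619 / 3060 = 0.2023

0.2023


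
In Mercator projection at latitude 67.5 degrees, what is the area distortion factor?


area_distortion = 1/cos^2(67.5) = 6.828

6.828


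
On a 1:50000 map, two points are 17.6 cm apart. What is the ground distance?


ground = 17.6 cm * 50000 / 100 = 8800.0 m = 8.8 km

8.8 km


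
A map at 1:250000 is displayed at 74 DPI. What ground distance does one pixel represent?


pixel_cm = 2.54 / 74 ≈ 0.034324 cm
ground = pixel_cm * 250000 / 100 = 2.54 * 250000 / (74 * 100) = 635000 / 7400 ≈ 85.81 m

85.81 m


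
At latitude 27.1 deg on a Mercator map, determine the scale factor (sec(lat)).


SF = 1 / cos(27.1) = 1 / 0.890213 = 1.123

1.123


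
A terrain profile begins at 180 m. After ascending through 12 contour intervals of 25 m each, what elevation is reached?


elevation = 180 + 12 * 25 = 480 m

480 m


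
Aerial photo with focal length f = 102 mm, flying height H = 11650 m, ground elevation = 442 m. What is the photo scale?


scale = f / (H - h) = 102 mm / 11208 m = 102 / 11208000 = 1:109882

1:109882


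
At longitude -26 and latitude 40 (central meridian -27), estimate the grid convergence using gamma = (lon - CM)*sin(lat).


gamma = (-26 - -27) * sin(40) = 1 * 0.642788 = 0.643 degrees

0.643 degrees


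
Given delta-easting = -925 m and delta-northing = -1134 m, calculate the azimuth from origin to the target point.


az = atan2(-925, -1134) = -140.8 deg
adjusted to 0-360: 219.2 degrees

219.2 degrees


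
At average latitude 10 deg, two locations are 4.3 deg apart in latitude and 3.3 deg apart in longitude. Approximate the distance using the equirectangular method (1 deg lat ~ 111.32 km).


dlat_km = 4.3 * 111.32 = 478.676
dlon_km = 3.3 * 111.32 * cos(10) ≈ 361.775
dist = sqrt(478.676^2 + 361.775^2) ≈ 600.0 km

600.0 km


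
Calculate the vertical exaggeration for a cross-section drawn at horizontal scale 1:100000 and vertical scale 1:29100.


VE = horizontal_scale / vertical_scale = 100000 / 29100 ≈ 3.4

3.4x


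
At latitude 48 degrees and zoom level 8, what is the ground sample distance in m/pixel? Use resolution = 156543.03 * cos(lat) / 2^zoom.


res = 156543.03 * cos(48) / 2^8 = 156543.03 * 0.66913061 / 256 = 409.17 m/pixel

409.17 m/pixel


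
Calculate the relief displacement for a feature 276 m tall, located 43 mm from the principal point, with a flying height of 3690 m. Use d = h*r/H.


d = h * r / H = 276 * 43 / 3690 = 3.22 mm

3.22 mm


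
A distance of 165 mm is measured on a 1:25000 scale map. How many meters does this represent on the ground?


ground = 165 mm * 25000 / 1000 = 4125.0 m

4125.0 m


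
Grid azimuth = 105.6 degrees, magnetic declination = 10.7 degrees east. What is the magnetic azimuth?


magnetic azimuth = grid azimuth - declination (east +ve)
mag_az = 105.6 - 10.7 = 94.9 degrees

94.9 degrees


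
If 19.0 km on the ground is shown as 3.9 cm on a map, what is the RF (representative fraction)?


ground = 19.0 km = 1900000 cm; RF denominator = ground / map = 1900000 / 3.9 ≈ 487179; RF = 1:487179

1:487179


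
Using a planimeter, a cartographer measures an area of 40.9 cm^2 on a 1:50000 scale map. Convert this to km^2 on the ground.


ground_area = 40.9 * (50000/100)^2 = 10225000.0 m^2 = 10.225 km^2

10.225 km^2


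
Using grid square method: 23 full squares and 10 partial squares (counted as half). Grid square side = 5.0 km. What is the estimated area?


effective squares = 23 + 10 * 0.5 = 28.0
area = 28.0 * 25.0 = 700.0 km^2

700.0 km^2


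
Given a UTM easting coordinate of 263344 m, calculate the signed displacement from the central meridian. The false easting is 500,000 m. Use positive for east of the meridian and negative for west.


displacement = 263344 - 500000 = -236656 m

-236656 m


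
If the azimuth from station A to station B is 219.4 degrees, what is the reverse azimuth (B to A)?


back azimuth = (219.4 + 180) mod 360 = 39.4 degrees

39.4 degrees


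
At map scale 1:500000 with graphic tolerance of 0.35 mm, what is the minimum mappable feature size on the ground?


ground = 0.35 mm * 500000 / 1000 = 175.0 m

175.0 m


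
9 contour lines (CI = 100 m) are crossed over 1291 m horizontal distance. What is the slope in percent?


elevation change = 9 * 100 = 900 m
slope = 900 / 1291 * 100 = 69.7%

69.7%


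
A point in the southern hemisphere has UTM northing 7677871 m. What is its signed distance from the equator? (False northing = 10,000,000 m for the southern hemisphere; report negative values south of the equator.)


For southern: actual = 7677871 - 10000000 = -2322129 m

-2322129 m


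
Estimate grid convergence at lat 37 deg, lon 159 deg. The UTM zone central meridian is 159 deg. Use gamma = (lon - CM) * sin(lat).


gamma = (159 - 159) * sin(37) = 0 * 0.601815 = 0.0 degrees

0.0 degrees


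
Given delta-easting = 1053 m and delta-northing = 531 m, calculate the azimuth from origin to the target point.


az = atan2(1053, 531) = 63.2 deg
adjusted to 0-360: 63.2 degrees

63.2 degrees


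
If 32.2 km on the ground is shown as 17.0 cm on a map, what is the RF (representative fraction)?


ground = 32.2 km = 3220000 cm; RF denominator = ground / map = 3220000 / 17.0 ≈ 189412; RF = 1:189412

1:189412


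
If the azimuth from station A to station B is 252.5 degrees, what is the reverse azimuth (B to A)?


back azimuth = (252.5 + 180) mod 360 = 72.5 degrees

72.5 degrees


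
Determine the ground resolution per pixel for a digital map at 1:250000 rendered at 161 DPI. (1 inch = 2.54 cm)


pixel_cm = 2.54 / 161 ≈ 0.015776 cm
ground = pixel_cm * 250000 / 100 = 2.54 * 250000 / (161 * 100) = 635000 / 16100 ≈ 39.44 m

39.44 m


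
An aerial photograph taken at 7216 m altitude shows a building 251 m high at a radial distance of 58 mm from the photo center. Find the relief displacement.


d = h * r / H = 251 * 58 / 7216 = 2.02 mm

2.02 mm


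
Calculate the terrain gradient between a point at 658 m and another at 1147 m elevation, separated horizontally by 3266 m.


gradient = (1147 - 658) / 3266 = 489 / 3266 = 0.1497

0.1497


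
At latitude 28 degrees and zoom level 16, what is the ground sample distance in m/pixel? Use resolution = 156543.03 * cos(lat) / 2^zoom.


res = 156543.03 * cos(28) / 2^16 = 156543.03 * 0.88294759 / 65536 = 2.11 m/pixel

2.11 m/pixel
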